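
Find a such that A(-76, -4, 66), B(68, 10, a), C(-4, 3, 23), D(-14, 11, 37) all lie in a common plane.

Coplanarity ⇔ det[AB; AC; AD] = 0.
Expanding, this is linear in a: (646)a + (12920) = 0.
So a = -20.

-20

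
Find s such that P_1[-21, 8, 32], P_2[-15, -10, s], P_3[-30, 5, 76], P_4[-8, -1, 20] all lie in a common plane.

Coplanarity ⇔ det[P_1P_2; P_1P_3; P_1P_4] = 0.
Expanding, this is linear in s: (120)s + (-9600) = 0.
So s = 80.

80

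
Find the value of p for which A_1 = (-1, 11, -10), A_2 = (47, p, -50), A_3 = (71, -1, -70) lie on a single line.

Direction A_1A_3 = (72, -12, -60). From the x-coordinate of A_2, the parameter along the line is τ = (47 − (-1))/72 = 2/3.
Then p = 11 + 2/3·(-12) = 3.

3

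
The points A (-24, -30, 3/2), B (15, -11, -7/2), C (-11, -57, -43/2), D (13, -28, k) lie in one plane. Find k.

-27/2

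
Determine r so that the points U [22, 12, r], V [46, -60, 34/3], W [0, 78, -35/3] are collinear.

Collinearity requires UV × UW = 0; each component is linear in r.
The x-component gives (138)r + (92) = 0, so r = -2/3.
The remaining components then also vanish.

-2/3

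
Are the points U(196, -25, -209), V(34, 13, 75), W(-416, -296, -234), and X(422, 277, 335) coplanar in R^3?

Yes

A normal to the plane through U, V, W is n = UV × UW = (76014, -177858, 67158).
The plane has equation n·P = 5309172. For X: n·X = 5309172.
Equal, so X lies in the plane and all four are coplanar.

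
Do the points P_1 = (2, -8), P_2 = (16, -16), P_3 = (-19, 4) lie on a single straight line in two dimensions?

P_1P_2 = (14, -8), P_1P_3 = (-21, 12).
Twice the signed area of △P_1P_2P_3 is (14)(12) − (-8)(-21) = 0.
The triangle is degenerate (zero area), so the points are collinear.

Yes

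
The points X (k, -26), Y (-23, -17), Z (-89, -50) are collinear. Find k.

Collinearity: (X − Y) must be parallel to (Z − Y) = (-66, -33).
Cross-multiplying the components: (k − (-23))·(-33) = (-9)·(-66).
Solving gives k = -41.

-41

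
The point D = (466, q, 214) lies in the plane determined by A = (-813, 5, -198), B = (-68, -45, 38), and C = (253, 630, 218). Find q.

-20

A normal to the plane is n = AB × AC = (-168300, -58344, 518925).
D lies in the plane iff n · AD = 0.
This gives (-58344)q + (-1166880) = 0, so q = -20.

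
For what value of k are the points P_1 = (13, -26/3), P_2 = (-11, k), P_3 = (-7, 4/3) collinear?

Collinearity: (P_2 − P_1) must be parallel to (P_3 − P_1) = (-20, 10).
Cross-multiplying the components: (k − (-26/3))·(-20) = (-24)·(10).
Solving gives k = 10/3.

10/3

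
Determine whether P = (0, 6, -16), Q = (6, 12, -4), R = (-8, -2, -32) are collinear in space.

PQ = (6, 6, 12), PR = (-8, -8, -16).
PQ × PR = (0, 0, 0).
The cross product vanishes, so the three points are collinear.

Yes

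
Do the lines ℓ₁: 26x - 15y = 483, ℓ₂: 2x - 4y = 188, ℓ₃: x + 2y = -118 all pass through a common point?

Intersecting ℓ₁ and ℓ₂: solving the 2×2 system gives (x, y) = (-12, -53).
Substitute into ℓ₃: (1)(-12) + (2)(-53) = -118.
This equals -118, so (-12, -53) lies on all three lines and they are concurrent.

Yes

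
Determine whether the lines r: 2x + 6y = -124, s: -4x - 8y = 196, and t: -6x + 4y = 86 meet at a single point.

Yes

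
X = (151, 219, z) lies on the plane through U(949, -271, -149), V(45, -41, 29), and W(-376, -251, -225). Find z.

313

The plane through U, V, W has equation −21040x − 304554y + 286670z = 19853344.
Substituting X: (286670)z + (-69874366) = 19853344, so z = 313.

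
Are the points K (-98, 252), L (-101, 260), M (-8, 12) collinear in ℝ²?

KL = (-3, 8), KM = (90, -240).
det[KL; KM] = (-3)(-240) − (8)(90) = 0.
The determinant is zero, so the points are collinear.

Yes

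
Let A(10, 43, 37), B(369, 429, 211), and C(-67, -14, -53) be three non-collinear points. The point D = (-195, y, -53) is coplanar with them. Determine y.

Coplanarity requires AB · (AC × AD) = 0.
AB = (359, 386, 174), AC = (-77, -57, -90); the triple product is linear in y with coefficient 18912 and constant term 3441984.
Setting it to zero: y = -182.

-182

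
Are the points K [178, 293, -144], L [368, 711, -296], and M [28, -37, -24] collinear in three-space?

Yes

KL = (190, 418, -152), KM = (-150, -330, 120).
KL × KM = (0, 0, 0).
The cross product vanishes, so the three points are collinear.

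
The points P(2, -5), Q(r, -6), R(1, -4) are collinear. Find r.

The three points are collinear iff det[PQ; PR] = 0.
This determinant is linear in r: (1)r + (-3) = 0, so r = 3.

3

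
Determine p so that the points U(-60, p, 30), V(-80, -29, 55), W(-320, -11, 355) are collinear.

-61/2

Direction VW = (-240, 18, 300). From the x-coordinate of U, the parameter along the line is τ = (-60 − (-80))/(-240) = -1/12.
Then p = (-29) + (-1/12)·(18) = -61/2.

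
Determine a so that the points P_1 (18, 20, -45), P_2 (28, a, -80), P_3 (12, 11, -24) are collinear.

35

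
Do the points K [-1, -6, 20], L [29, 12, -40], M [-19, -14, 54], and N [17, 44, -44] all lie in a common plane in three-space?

Yes

With K as base: KL = (30, 18, -60), KM = (-18, -8, 34), KN = (18, 50, -64).
KM × KN = (-1188, -540, -756).
KL · (KM × KN) = 0.
The scalar triple product vanishes, so the four points are coplanar.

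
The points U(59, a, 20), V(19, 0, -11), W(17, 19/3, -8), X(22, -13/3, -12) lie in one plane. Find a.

23/3

The points are coplanar iff UV · (UW × UX) = 0.
Expanding, this is linear in a: (-7)a + (161/3) = 0.
So a = 23/3.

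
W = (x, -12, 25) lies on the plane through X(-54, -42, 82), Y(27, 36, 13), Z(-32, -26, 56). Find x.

-9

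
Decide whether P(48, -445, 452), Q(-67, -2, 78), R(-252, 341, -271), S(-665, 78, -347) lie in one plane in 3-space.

Yes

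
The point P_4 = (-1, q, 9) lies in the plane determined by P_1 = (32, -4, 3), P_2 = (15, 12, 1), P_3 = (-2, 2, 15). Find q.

11

Coplanarity requires P_1P_2 · (P_1P_3 × P_1P_4) = 0.
P_1P_2 = (-17, 16, -2), P_1P_3 = (-34, 6, 12); the triple product is linear in q with coefficient 272 and constant term -2992.
Setting it to zero: q = 11.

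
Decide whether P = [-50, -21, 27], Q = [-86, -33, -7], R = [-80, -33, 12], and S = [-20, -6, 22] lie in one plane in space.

With P as base: PQ = (-36, -12, -34), PR = (-30, -12, -15), PS = (30, 15, -5).
PR × PS = (285, -600, -90).
PQ · (PR × PS) = 0.
The scalar triple product vanishes, so the four points are coplanar.

Yes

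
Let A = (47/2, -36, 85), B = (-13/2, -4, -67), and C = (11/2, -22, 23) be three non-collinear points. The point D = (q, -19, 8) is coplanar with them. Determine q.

A normal to the plane is n = AB × AC = (144, 876, 156).
D lies in the plane iff n · AD = 0.
This gives (144)q + (-504) = 0, so q = 7/2.

7/2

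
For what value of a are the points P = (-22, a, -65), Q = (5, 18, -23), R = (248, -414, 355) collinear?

66

Direction QR = (243, -432, 378). From the x-coordinate of P, the parameter along the line is τ = (-22 − 5)/243 = -1/9.
Then a = 18 + (-1/9)·(-432) = 66.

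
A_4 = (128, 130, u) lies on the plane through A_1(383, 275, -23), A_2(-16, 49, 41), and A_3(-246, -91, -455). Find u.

The plane through A_1, A_2, A_3 has equation 121056x − 212624y + 3880z = -12196392.
Substituting A_4: (3880)u + (-12145952) = -12196392, so u = -13.

-13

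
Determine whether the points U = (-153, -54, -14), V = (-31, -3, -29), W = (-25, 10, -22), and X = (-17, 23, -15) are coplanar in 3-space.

With U as base: UV = (122, 51, -15), UW = (128, 64, -8), UX = (136, 77, -1).
UW × UX = (552, -960, 1152).
UV · (UW × UX) = 1104.
Since 1104 ≠ 0, the four points are not coplanar.

No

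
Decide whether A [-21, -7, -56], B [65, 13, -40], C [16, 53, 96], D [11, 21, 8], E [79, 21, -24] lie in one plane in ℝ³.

Yes

The plane through A, B, C has normal n = AB × AC = (2080, -12480, 4420) and equation n·P = -203840.
Checking the remaining points: n·D = -203840, n·E = -203840.
All equal -203840, so all 5 points lie in one plane.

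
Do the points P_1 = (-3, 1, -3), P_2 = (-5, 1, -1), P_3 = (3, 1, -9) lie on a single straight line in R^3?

P_1P_2 = (-2, 0, 2), P_1P_3 = (6, 0, -6).
P_1P_2 × P_1P_3 = (0, 0, 0).
The cross product vanishes, so the three points are collinear.

Yes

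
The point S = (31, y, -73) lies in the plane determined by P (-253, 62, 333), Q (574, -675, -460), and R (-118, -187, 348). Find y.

-72

The plane through P, Q, R has equation −208512x − 119460y − 106428z = 9906492.
Substituting S: (-119460)y + (1305372) = 9906492, so y = -72.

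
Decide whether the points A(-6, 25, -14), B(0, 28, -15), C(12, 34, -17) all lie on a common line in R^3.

AB = (6, 3, -1), AC = (18, 9, -3).
Each component of AC is 3 times the corresponding component of AB, so AC = 3·AB and the points are collinear.

Yes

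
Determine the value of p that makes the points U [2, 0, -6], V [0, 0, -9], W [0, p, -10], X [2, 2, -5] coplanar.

Normal to plane UVX: n = (6, 2, -4); plane equation n·P = 36.
Requiring n·W = 36: (2)p + (40) = 36.
So p = -2.

-2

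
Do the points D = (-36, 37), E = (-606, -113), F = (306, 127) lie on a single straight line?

Yes

DE = (-570, -150), DF = (342, 90).
Twice the signed area of △DEF is (-570)(90) − (-150)(342) = 0.
The triangle is degenerate (zero area), so the points are collinear.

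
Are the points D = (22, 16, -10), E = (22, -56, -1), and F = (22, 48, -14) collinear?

Yes

DE = (0, -72, 9), DF = (0, 32, -4).
DE × DF = (0, 0, 0).
The cross product vanishes, so the three points are collinear.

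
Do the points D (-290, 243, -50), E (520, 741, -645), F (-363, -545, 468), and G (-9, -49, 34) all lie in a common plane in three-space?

A normal to the plane through D, E, F is n = DE × DF = (-210896, -376145, -601926).
The plane has equation n·P = -147095. For G: n·G = -136315.
-136315 ≠ -147095, so G is off the plane.

No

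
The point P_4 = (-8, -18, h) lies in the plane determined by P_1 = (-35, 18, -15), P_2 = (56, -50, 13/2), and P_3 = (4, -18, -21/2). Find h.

-39/2

Coplanarity requires P_1P_2 · (P_1P_3 × P_1P_4) = 0.
P_1P_2 = (91, -68, 43/2), P_1P_3 = (39, -36, 9/2); the triple product is linear in h with coefficient -624 and constant term -12168.
Setting it to zero: h = -39/2.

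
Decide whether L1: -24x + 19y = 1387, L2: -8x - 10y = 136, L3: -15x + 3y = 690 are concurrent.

No

The three lines meet at one point iff the augmented coefficient matrix [aᵢ bᵢ cᵢ] has rank < 3, i.e. its determinant vanishes.
Here the determinant is 174.
Nonzero, so no common point exists.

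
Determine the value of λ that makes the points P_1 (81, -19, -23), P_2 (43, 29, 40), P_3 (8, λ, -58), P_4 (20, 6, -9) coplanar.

The points are coplanar iff P_1P_2 · (P_1P_3 × P_1P_4) = 0.
Expanding, this is linear in λ: (3311)λ + (66220) = 0.
So λ = -20.

-20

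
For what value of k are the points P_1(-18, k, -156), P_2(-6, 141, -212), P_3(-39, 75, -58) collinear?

117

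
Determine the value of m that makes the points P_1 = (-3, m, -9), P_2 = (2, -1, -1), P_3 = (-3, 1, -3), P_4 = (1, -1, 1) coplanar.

2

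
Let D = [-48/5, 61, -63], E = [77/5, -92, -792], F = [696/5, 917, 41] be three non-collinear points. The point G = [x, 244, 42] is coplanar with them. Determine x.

A normal to the plane is n = DE × DF = (608112, -555376/5, 220832/5).
G lies in the plane iff n · DG = 0.
This gives (608112)x + (-49257072/5) = 0, so x = 81/5.

81/5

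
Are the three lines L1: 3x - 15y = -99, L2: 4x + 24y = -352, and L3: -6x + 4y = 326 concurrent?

Lines aᵢx + bᵢy = cᵢ with pairwise distinct directions are concurrent exactly when det[aᵢ bᵢ cᵢ] = 0.
Here the determinant is -264.
Nonzero, so no common point exists.

No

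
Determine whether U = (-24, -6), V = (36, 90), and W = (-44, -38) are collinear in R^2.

Yes

UV = (60, 96), UW = (-20, -32).
Checking proportionality: UW = -1/3·UV, so the vectors are parallel and the points are collinear.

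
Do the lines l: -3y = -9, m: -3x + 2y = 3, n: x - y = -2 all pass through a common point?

Yes

Intersecting l and m: solving the 2×2 system gives (x, y) = (1, 3).
Substitute into n: (1)(1) + (-1)(3) = -2.
This equals -2, so (1, 3) lies on all three lines and they are concurrent.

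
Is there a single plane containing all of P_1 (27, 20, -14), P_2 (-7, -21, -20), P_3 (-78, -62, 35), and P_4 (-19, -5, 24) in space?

With P_1 as base: P_1P_2 = (-34, -41, -6), P_1P_3 = (-105, -82, 49), P_1P_4 = (-46, -25, 38).
P_1P_3 × P_1P_4 = (-1891, 1736, -1147).
P_1P_2 · (P_1P_3 × P_1P_4) = 0.
The scalar triple product vanishes, so the four points are coplanar.

Yes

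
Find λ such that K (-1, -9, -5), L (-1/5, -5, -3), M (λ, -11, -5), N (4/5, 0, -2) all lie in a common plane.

Normal to plane KLN: n = (-6, 6/5, 0); plane equation n·P = -24/5.
Requiring n·M = -24/5: (-6)λ + (-66/5) = -24/5.
So λ = -7/5.

-7/5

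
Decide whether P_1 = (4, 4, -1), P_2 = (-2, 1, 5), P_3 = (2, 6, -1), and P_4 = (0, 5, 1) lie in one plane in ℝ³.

With P_1 as base: P_1P_2 = (-6, -3, 6), P_1P_3 = (-2, 2, 0), P_1P_4 = (-4, 1, 2).
P_1P_3 × P_1P_4 = (4, 4, 6).
P_1P_2 · (P_1P_3 × P_1P_4) = 0.
The scalar triple product vanishes, so the four points are coplanar.

Yes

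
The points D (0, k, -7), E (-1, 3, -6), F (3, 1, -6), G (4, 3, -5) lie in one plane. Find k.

0

Coplanarity ⇔ det[DE; DF; DG] = 0.
Expanding, this is linear in k: (4)k + (0) = 0.
So k = 0.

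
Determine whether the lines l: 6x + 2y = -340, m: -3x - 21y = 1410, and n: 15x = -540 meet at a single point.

Yes

The three lines meet at one point iff the augmented coefficient matrix [aᵢ bᵢ cᵢ] has rank < 3, i.e. its determinant vanishes.
Here the determinant is 0.
It vanishes, so the lines are concurrent at (-36, -62).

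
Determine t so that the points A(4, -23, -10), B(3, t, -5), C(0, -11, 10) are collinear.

-20

Direction AC = (-4, 12, 20). From the x-coordinate of B, the parameter along the line is τ = (3 − 4)/(-4) = 1/4.
Then t = (-23) + 1/4·(12) = -20.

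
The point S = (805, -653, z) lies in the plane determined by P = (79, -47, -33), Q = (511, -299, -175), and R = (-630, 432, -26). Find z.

359

A normal to the plane is n = PQ × PR = (66254, 97654, 28260).
S lies in the plane iff n · PS = 0.
This gives (28260)z + (-10145340) = 0, so z = 359.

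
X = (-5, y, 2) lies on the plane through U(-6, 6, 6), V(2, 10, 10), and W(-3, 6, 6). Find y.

2

The plane through U, V, W has equation 12y − 12z = 0.
Substituting X: (12)y + (-24) = 0, so y = 2.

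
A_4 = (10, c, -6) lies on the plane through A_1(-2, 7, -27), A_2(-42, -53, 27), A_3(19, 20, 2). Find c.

13

Coplanarity requires A_1A_2 · (A_1A_3 × A_1A_4) = 0.
A_1A_2 = (-40, -60, 54), A_1A_3 = (21, 13, 29); the triple product is linear in c with coefficient 2294 and constant term -29822.
Setting it to zero: c = 13.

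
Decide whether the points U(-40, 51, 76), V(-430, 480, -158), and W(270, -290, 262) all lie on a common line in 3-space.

Yes

UV = (-390, 429, -234), UW = (310, -341, 186).
UV × UW = (0, 0, 0).
The cross product vanishes, so the three points are collinear.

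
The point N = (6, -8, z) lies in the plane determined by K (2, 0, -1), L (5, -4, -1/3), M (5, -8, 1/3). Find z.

1/3

Coplanarity requires KL · (KM × KN) = 0.
KL = (3, -4, 2/3), KM = (3, -8, 4/3); the triple product is linear in z with coefficient -12 and constant term 4.
Setting it to zero: z = 1/3.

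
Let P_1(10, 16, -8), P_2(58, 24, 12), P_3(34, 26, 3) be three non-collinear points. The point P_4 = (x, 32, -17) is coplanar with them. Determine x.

-20

A normal to the plane is n = P_1P_2 × P_1P_3 = (-112, -48, 288).
P_4 lies in the plane iff n · P_1P_4 = 0.
This gives (-112)x + (-2240) = 0, so x = -20.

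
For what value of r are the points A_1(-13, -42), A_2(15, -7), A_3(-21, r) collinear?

Collinearity: (A_3 − A_1) must be parallel to (A_2 − A_1) = (28, 35).
Cross-multiplying the components: (r − (-42))·(28) = (-8)·(35).
Solving gives r = -52.

-52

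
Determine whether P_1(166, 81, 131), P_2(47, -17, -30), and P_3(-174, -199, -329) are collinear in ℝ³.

Yes

P_1P_2 = (-119, -98, -161), P_1P_3 = (-340, -280, -460).
P_1P_2 × P_1P_3 = (0, 0, 0).
The cross product vanishes, so the three points are collinear.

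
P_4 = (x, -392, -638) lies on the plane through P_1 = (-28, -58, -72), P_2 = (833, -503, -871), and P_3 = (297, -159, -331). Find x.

A normal to the plane is n = P_1P_2 × P_1P_3 = (34556, -36676, 57664).
P_4 lies in the plane iff n · P_1P_4 = 0.
This gives (34556)x + (-19420472) = 0, so x = 562.

562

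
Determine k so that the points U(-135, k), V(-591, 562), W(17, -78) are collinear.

82

The three points are collinear iff det[UV; UW] = 0.
This determinant is linear in k: (608)k + (-49856) = 0, so k = 82.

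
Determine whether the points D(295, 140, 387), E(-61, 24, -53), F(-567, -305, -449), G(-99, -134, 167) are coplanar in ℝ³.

No

A normal to the plane through D, E, F is n = DE × DF = (-98824, 81664, 58428).
The plane has equation n·P = 4891516. For G: n·G = 8598076.
8598076 ≠ 4891516, so G is off the plane.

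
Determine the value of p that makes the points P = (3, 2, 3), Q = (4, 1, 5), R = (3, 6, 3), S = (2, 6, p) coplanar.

1

The points are coplanar iff PQ · (PR × PS) = 0.
Expanding, this is linear in p: (4)p + (-4) = 0.
So p = 1.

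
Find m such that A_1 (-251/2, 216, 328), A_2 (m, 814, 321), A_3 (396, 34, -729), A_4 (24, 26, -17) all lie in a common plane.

-27

Coplanarity ⇔ det[A_1A_2; A_1A_3; A_1A_4] = 0.
Expanding, this is linear in m: (-138040)m + (-3727080) = 0.
So m = -27.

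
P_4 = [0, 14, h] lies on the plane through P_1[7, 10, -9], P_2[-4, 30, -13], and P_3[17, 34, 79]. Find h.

-29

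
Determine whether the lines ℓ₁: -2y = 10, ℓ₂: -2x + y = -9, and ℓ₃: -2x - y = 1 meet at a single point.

Yes

Intersecting ℓ₁ and ℓ₂: solving the 2×2 system gives (x, y) = (2, -5).
Substitute into ℓ₃: (-2)(2) + (-1)(-5) = 1.
This equals 1, so (2, -5) lies on all three lines and they are concurrent.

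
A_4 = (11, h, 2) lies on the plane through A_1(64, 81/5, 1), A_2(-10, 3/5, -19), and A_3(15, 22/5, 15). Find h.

The plane through A_1, A_2, A_3 has equation −(2272/5)x + 2016y + (544/5)z = 18432/5.
Substituting A_4: (2016)h + (-23904/5) = 18432/5, so h = 21/5.

21/5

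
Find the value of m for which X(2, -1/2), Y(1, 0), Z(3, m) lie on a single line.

-1

The three points are collinear iff det[XY; XZ] = 0.
This determinant is linear in m: (-1)m + (-1) = 0, so m = -1.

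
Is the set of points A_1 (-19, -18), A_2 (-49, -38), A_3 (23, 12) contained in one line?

A_1A_2 = (-30, -20), A_1A_3 = (42, 30).
Twice the signed area of △A_1A_2A_3 is (-30)(30) − (-20)(42) = -60.
The area is nonzero, so the three points are not collinear.

No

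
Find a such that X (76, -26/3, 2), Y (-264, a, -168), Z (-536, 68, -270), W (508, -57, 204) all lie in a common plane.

23

Normal to plane XZW: n = (2340, 6120, -3540); plane equation n·P = 117720.
Requiring n·Y = 117720: (6120)a + (-23040) = 117720.
So a = 23.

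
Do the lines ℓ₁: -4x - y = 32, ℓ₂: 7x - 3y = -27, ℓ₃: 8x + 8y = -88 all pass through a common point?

Intersecting ℓ₁ and ℓ₂: solving the 2×2 system gives (x, y) = (-123/19, -116/19).
Substitute into ℓ₃: (8)(-123/19) + (8)(-116/19) = -1912/19.
But ℓ₃ requires -88 ≠ -1912/19, so the three lines have no common point.

No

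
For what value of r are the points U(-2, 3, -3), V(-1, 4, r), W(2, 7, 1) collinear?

Direction UW = (4, 4, 4). From the x-coordinate of V, the parameter along the line is τ = (-1 − (-2))/4 = 1/4.
Then r = (-3) + 1/4·(4) = -2.

-2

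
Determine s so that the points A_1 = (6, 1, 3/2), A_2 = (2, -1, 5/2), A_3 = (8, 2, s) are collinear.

Collinearity requires A_1A_2 × A_1A_3 = 0; each component is linear in s.
The x-component gives (-2)s + (2) = 0, so s = 1.
The remaining components then also vanish.

1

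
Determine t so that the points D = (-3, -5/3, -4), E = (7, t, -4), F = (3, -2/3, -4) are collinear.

0

Collinearity requires DE × DF = 0; each component is linear in t.
The z-component gives (-6)t + (0) = 0, so t = 0.
The remaining components then also vanish.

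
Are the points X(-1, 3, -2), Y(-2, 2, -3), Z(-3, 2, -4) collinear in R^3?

XY = (-1, -1, -1), XZ = (-2, -1, -2).
XY × XZ = (1, 0, -1).
The cross product is nonzero, so the points do not lie on one line.

No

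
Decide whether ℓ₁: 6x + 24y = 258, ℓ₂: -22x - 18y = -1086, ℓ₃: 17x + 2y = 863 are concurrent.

Yes

Intersecting ℓ₁ and ℓ₂: solving the 2×2 system gives (x, y) = (51, -2).
Substitute into ℓ₃: (17)(51) + (2)(-2) = 863.
This equals 863, so (51, -2) lies on all three lines and they are concurrent.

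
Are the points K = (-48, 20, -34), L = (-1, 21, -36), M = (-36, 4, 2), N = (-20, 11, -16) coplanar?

The four points are coplanar iff the 3×3 determinant with rows KL, KM, KN is zero.
Rows: (47, 1, -2), (12, -16, 36), (28, -9, 18).
Expanding along the first row: (47)(36) − (1)(-792) + (-2)(340) = 1804.
Nonzero ⇒ not coplanar.

No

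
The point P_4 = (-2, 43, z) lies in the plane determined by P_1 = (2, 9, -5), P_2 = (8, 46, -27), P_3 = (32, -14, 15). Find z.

A normal to the plane is n = P_1P_2 × P_1P_3 = (234, -780, -1248).
P_4 lies in the plane iff n · P_1P_4 = 0.
This gives (-1248)z + (-33696) = 0, so z = -27.

-27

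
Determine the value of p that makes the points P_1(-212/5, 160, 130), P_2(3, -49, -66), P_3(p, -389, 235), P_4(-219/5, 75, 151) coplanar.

-227/5

Normal to plane P_1P_2P_4: n = (-21049, -679, -20758/5); plane equation n·P = 1220648/5.
Requiring n·P_3 = 1220648/5: (-21049)p + (-711495) = 1220648/5.
So p = -227/5.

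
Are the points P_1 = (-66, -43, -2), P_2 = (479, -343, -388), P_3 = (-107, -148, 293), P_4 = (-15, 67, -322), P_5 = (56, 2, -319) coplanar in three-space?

No

The plane through P_1, P_2, P_3 has normal n = P_1P_2 × P_1P_3 = (-129030, -144949, -69525) and equation n·P = 14887837.
Checking the remaining points: n·P_4 = 14610917, n·P_5 = 14662897.
Since n·P_4 = 14610917 ≠ 14887837, P_4 is off the plane and the points are not all coplanar.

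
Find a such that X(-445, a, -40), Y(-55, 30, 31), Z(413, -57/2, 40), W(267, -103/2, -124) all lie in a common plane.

125/2

The points are coplanar iff XY · (XZ × XW) = 0.
Expanding, this is linear in a: (-75438)a + (4714875) = 0.
So a = 125/2.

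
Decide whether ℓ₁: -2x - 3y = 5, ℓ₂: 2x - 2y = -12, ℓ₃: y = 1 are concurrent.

Intersecting ℓ₁ and ℓ₂: solving the 2×2 system gives (x, y) = (-23/5, 7/5).
Substitute into ℓ₃: (0)(-23/5) + (1)(7/5) = 7/5.
But ℓ₃ requires 1 ≠ 7/5, so the three lines have no common point.

No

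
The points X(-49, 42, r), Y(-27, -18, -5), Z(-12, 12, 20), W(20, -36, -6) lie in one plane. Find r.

32

Coplanarity ⇔ det[XY; XZ; XW] = 0.
Expanding, this is linear in r: (1680)r + (-53760) = 0.
So r = 32.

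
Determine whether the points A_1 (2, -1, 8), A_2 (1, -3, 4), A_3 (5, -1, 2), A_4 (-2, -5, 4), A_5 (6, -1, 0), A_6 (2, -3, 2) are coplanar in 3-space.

Yes

The plane through A_1, A_2, A_3 has normal n = A_1A_2 × A_1A_3 = (12, -18, 6) and equation n·P = 90.
Checking the remaining points: n·A_4 = 90, n·A_5 = 90, n·A_6 = 90.
All equal 90, so all 6 points lie in one plane.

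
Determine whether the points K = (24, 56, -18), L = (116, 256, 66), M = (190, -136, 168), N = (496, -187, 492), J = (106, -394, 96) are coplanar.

The plane through K, L, M has normal n = KL × KM = (53328, -3168, -50864) and equation n·P = 2018016.
Checking the remaining points: n·N = 2018016, n·J = 2018016.
All equal 2018016, so all 5 points lie in one plane.

Yes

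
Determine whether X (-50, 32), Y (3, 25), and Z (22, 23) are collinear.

No

XY = (53, -7), XZ = (72, -9).
If collinear, XZ would be a scalar multiple of XY. But (53)·(-9) ≠ (-7)·(72) (difference 27), so they are not parallel; the points are not collinear.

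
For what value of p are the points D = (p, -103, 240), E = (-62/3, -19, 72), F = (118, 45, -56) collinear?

-608/3

Direction EF = (416/3, 64, -128). From the y-coordinate of D, the parameter along the line is τ = (-103 − (-19))/64 = -21/16.
Then p = (-62/3) + (-21/16)·(416/3) = -608/3.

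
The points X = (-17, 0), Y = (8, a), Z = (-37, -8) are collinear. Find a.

10

The three points are collinear iff det[XY; XZ] = 0.
This determinant is linear in a: (20)a + (-200) = 0, so a = 10.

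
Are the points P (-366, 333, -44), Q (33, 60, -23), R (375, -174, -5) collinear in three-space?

PQ = (399, -273, 21), PR = (741, -507, 39).
PQ × PR = (0, 0, 0).
The cross product vanishes, so the three points are collinear.

Yes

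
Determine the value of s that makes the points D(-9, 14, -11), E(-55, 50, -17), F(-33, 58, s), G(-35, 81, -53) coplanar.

Coplanarity ⇔ det[DE; DF; DG] = 0.
Expanding, this is linear in s: (2146)s + (75110) = 0.
So s = -35.

-35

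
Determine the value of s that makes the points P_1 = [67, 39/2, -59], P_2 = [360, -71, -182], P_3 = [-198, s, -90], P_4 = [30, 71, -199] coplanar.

The points are coplanar iff P_1P_2 · (P_1P_3 × P_1P_4) = 0.
Expanding, this is linear in s: (-45571)s + (6288798) = 0.
So s = 138.

138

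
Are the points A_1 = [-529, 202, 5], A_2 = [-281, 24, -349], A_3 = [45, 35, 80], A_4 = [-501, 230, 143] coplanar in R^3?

With A_1 as base: A_1A_2 = (248, -178, -354), A_1A_3 = (574, -167, 75), A_1A_4 = (28, 28, 138).
A_1A_3 × A_1A_4 = (-25146, -77112, 20748).
A_1A_2 · (A_1A_3 × A_1A_4) = 144936.
Since 144936 ≠ 0, the four points are not coplanar.

No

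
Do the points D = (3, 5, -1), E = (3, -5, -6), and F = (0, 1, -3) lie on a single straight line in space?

DE = (0, -10, -5), DF = (-3, -4, -2).
Comparing components 3 and 1: (-5)(-3) − (0)(-2) = 15 ≠ 0, so DE and DF are not parallel and the points are not collinear.

No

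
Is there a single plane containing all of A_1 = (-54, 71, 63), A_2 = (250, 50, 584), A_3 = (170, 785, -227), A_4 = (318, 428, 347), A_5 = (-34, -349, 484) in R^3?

Yes

The plane through A_1, A_2, A_3 has normal n = A_1A_2 × A_1A_3 = (-365904, 204864, 221760) and equation n·P = 48275040.
Checking the remaining points: n·A_4 = 48275040, n·A_5 = 48275040.
All equal 48275040, so all 5 points lie in one plane.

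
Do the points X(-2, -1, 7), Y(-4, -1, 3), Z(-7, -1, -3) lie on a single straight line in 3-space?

XY = (-2, 0, -4), XZ = (-5, 0, -10).
Each component of XZ is 5/2 times the corresponding component of XY, so XZ = 5/2·XY and the points are collinear.

Yes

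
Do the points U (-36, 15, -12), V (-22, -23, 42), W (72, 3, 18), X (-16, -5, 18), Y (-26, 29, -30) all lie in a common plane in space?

The plane through U, V, W has normal n = UV × UW = (-492, 5412, 3936) and equation n·P = 51660.
Checking the remaining points: n·X = 51660, n·Y = 51660.
All equal 51660, so all 5 points lie in one plane.

Yes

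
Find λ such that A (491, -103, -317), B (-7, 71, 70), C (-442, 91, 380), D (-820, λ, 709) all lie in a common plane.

389

Coplanarity ⇔ det[AB; AC; AD] = 0.
Expanding, this is linear in λ: (-13965)λ + (5432385) = 0.
So λ = 389.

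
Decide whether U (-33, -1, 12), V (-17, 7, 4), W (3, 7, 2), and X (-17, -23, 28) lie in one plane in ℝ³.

The four points are coplanar iff the 3×3 determinant with rows UV, UW, UX is zero.
Rows: (16, 8, -8), (36, 8, -10), (16, -22, 16).
Expanding along the first row: (16)(-92) − (8)(736) + (-8)(-920) = 0.
Zero determinant ⇒ coplanar.

Yes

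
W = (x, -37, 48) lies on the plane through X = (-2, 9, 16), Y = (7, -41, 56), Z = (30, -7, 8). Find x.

A normal to the plane is n = XY × XZ = (1040, 1352, 1456).
W lies in the plane iff n · XW = 0.
This gives (1040)x + (-13520) = 0, so x = 13.

13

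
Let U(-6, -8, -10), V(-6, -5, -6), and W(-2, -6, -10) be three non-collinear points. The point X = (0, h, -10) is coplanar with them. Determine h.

A normal to the plane is n = UV × UW = (-8, 16, -12).
X lies in the plane iff n · UX = 0.
This gives (16)h + (80) = 0, so h = -5.

-5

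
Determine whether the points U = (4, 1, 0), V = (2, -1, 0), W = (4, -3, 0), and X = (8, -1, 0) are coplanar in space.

The four points are coplanar iff the 3×3 determinant with rows UV, UW, UX is zero.
Rows: (-2, -2, 0), (0, -4, 0), (4, -2, 0).
Expanding along the first row: (-2)(0) − (-2)(0) + (0)(16) = 0.
Zero determinant ⇒ coplanar.

Yes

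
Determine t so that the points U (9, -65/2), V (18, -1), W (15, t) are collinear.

Collinearity: (W − U) must be parallel to (V − U) = (9, 63/2).
Cross-multiplying the components: (t − (-65/2))·(9) = (6)·(63/2).
Solving gives t = -23/2.

-23/2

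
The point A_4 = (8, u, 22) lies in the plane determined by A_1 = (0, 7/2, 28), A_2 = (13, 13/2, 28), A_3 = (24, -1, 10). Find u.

2

A normal to the plane is n = A_1A_2 × A_1A_3 = (-54, 234, -261/2).
A_4 lies in the plane iff n · A_1A_4 = 0.
This gives (234)u + (-468) = 0, so u = 2.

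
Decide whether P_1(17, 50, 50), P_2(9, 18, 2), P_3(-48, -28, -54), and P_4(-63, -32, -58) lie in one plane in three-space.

With P_1 as base: P_1P_2 = (-8, -32, -48), P_1P_3 = (-65, -78, -104), P_1P_4 = (-80, -82, -108).
P_1P_3 × P_1P_4 = (-104, 1300, -910).
P_1P_2 · (P_1P_3 × P_1P_4) = 2912.
Since 2912 ≠ 0, the four points are not coplanar.

No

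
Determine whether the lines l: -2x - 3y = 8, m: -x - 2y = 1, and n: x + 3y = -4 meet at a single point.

No

Lines aᵢx + bᵢy = cᵢ with pairwise distinct directions are concurrent exactly when det[aᵢ bᵢ cᵢ] = 0.
Here the determinant is -9.
Nonzero, so no common point exists.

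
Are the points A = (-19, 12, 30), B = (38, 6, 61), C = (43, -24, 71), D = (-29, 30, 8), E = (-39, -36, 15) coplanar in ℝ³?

No

The plane through A, B, C has normal n = AB × AC = (870, -415, -1680) and equation n·P = -71910.
Checking the remaining points: n·D = -51120, n·E = -44190.
Since n·D = -51120 ≠ -71910, D is off the plane and the points are not all coplanar.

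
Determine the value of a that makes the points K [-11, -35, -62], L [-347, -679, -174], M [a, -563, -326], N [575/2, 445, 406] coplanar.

Normal to plane KLN: n = (-247632, 123816, 30954); plane equation n·P = -3528756.
Requiring n·M = -3528756: (-247632)a + (-79799412) = -3528756.
So a = -308.

-308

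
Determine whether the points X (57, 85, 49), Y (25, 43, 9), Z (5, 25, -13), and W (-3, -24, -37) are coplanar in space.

With X as base: XY = (-32, -42, -40), XZ = (-52, -60, -62), XW = (-60, -109, -86).
XZ × XW = (-1598, -752, 2068).
XY · (XZ × XW) = 0.
The scalar triple product vanishes, so the four points are coplanar.

Yes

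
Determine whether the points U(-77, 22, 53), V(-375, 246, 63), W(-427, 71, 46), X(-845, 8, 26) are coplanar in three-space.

No

The four points are coplanar iff the 3×3 determinant with rows UV, UW, UX is zero.
Rows: (-298, 224, 10), (-350, 49, -7), (-768, -14, -27).
Expanding along the first row: (-298)(-1421) − (224)(4074) + (10)(42532) = -63798.
Nonzero ⇒ not coplanar.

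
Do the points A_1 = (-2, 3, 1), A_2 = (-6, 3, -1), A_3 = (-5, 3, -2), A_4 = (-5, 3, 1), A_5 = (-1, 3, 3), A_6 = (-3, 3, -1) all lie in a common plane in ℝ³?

Yes

The plane through A_1, A_2, A_3 has normal n = A_1A_2 × A_1A_3 = (0, -6, 0) and equation n·P = -18.
Checking the remaining points: n·A_4 = -18, n·A_5 = -18, n·A_6 = -18.
All equal -18, so all 6 points lie in one plane.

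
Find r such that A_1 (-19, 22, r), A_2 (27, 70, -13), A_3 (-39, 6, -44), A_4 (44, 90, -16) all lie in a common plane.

The points are coplanar iff A_1A_2 · (A_1A_3 × A_1A_4) = 0.
Expanding, this is linear in r: (232)r + (5568) = 0.
So r = -24.

-24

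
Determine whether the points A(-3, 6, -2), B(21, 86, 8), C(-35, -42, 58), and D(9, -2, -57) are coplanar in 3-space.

With A as base: AB = (24, 80, 10), AC = (-32, -48, 60), AD = (12, -8, -55).
AC × AD = (3120, -1040, 832).
AB · (AC × AD) = 0.
The scalar triple product vanishes, so the four points are coplanar.

Yes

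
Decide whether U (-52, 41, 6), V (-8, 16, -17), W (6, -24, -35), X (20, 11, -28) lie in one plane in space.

With U as base: UV = (44, -25, -23), UW = (58, -65, -41), UX = (72, -30, -34).
UW × UX = (980, -980, 2940).
UV · (UW × UX) = 0.
The scalar triple product vanishes, so the four points are coplanar.

Yes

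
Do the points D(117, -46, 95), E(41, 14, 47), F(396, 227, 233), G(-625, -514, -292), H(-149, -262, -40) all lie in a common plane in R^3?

Yes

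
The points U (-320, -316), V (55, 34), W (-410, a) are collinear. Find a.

The three points are collinear iff det[UV; UW] = 0.
This determinant is linear in a: (375)a + (150000) = 0, so a = -400.

-400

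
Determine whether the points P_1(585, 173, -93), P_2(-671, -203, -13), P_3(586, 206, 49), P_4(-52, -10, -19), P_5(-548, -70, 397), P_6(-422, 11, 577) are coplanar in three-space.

The plane through P_1, P_2, P_3 has normal n = P_1P_2 × P_1P_3 = (-56032, 178432, -41072) and equation n·P = 1909712.
Checking the remaining points: n·P_4 = 1909712, n·P_5 = 1909712, n·P_6 = 1909712.
All equal 1909712, so all 6 points lie in one plane.

Yes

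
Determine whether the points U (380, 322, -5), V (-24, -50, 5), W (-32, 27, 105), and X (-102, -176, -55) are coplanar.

No

With U as base: UV = (-404, -372, 10), UW = (-412, -295, 110), UX = (-482, -498, -50).
UW × UX = (69530, -73620, 62986).
UV · (UW × UX) = -73620.
Since -73620 ≠ 0, the four points are not coplanar.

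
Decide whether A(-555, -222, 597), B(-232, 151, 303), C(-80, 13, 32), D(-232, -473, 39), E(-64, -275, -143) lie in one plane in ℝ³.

No

The plane through A, B, C has normal n = AB × AC = (-141655, 42845, -101270) and equation n·P = 8648745.
Checking the remaining points: n·D = 8648745, n·E = 11765155.
Since n·E = 11765155 ≠ 8648745, E is off the plane and the points are not all coplanar.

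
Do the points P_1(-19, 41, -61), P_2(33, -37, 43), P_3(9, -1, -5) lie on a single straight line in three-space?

P_1P_2 = (52, -78, 104), P_1P_3 = (28, -42, 56).
Each component of P_1P_3 is 7/13 times the corresponding component of P_1P_2, so P_1P_3 = 7/13·P_1P_2 and the points are collinear.

Yes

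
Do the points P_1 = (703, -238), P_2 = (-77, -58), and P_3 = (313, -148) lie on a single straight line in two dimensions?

P_1P_2 = (-780, 180), P_1P_3 = (-390, 90).
Twice the signed area of △P_1P_2P_3 is (-780)(90) − (180)(-390) = 0.
The triangle is degenerate (zero area), so the points are collinear.

Yes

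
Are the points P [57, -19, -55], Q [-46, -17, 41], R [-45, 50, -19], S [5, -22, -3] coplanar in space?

With P as base: PQ = (-103, 2, 96), PR = (-102, 69, 36), PS = (-52, -3, 52).
PR × PS = (3696, 3432, 3894).
PQ · (PR × PS) = 0.
The scalar triple product vanishes, so the four points are coplanar.

Yes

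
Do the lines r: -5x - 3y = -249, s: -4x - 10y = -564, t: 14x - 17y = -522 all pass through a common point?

Intersecting r and s: solving the 2×2 system gives (x, y) = (21, 48).
Substitute into t: (14)(21) + (-17)(48) = -522.
This equals -522, so (21, 48) lies on all three lines and they are concurrent.

Yes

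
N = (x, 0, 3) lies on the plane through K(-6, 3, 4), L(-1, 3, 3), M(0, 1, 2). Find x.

-7

Coplanarity requires KL · (KM × KN) = 0.
KL = (5, 0, -1), KM = (6, -2, -2); the triple product is linear in x with coefficient -2 and constant term -14.
Setting it to zero: x = -7.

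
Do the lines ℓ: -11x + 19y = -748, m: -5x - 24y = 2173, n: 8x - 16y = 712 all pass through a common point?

The three lines meet at one point iff the augmented coefficient matrix [aᵢ bᵢ cᵢ] has rank < 3, i.e. its determinant vanishes.
Here the determinant is 0.
It vanishes, so the lines are concurrent at (-65, -77).

Yes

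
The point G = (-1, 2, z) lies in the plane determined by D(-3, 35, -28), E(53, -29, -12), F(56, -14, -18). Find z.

Coplanarity requires DE · (DF × DG) = 0.
DE = (56, -64, 16), DF = (59, -49, 10); the triple product is linear in z with coefficient 1032 and constant term 16512.
Setting it to zero: z = -16.

-16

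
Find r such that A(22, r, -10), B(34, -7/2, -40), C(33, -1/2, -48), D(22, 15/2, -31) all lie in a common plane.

5/2

Coplanarity ⇔ det[AB; AC; AD] = 0.
Expanding, this is linear in r: (-105)r + (525/2) = 0.
So r = 5/2.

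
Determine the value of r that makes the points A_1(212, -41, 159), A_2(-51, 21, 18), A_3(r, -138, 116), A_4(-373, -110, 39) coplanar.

-212

Normal to plane A_1A_2A_4: n = (-17169, 50925, 54417); plane equation n·P = 2924550.
Requiring n·A_3 = 2924550: (-17169)r + (-715278) = 2924550.
So r = -212.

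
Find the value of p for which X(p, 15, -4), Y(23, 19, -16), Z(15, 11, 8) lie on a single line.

19

Collinearity requires XY × XZ = 0; each component is linear in p.
The y-component gives (24)p + (-456) = 0, so p = 19.
The remaining components then also vanish.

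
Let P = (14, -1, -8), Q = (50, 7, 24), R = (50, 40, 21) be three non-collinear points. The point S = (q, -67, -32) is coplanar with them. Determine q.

-19

Coplanarity requires PQ · (PR × PS) = 0.
PQ = (36, 8, 32), PR = (36, 41, 29); the triple product is linear in q with coefficient -1080 and constant term -20520.
Setting it to zero: q = -19.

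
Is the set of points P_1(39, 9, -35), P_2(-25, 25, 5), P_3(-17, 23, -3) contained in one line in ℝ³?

P_1P_2 = (-64, 16, 40), P_1P_3 = (-56, 14, 32).
P_1P_2 × P_1P_3 = (-48, -192, 0).
The cross product is nonzero, so the points do not lie on one line.

No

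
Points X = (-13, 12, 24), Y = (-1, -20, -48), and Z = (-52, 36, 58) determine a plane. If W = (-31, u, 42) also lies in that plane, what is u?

24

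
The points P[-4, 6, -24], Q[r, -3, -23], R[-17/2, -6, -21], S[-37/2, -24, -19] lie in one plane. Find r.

Coplanarity ⇔ det[PQ; PR; PS] = 0.
Expanding, this is linear in r: (30)r + (270) = 0.
So r = -9.

-9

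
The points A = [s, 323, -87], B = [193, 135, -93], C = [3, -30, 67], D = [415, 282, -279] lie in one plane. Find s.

181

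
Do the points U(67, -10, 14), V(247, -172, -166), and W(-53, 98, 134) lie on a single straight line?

Yes

UV = (180, -162, -180), UW = (-120, 108, 120).
UV × UW = (0, 0, 0).
The cross product vanishes, so the three points are collinear.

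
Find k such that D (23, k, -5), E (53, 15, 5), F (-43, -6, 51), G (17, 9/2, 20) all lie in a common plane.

Coplanarity ⇔ det[DE; DF; DG] = 0.
Expanding, this is linear in k: (216)k + (4320) = 0.
So k = -20.

-20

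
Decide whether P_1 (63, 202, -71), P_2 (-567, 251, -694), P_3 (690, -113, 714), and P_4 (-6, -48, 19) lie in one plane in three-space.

A normal to the plane through P_1, P_2, P_3 is n = P_1P_2 × P_1P_3 = (-157780, 103929, 167727).
The plane has equation n·P = -855099. For P_4: n·P_4 = -855099.
Equal, so P_4 lies in the plane and all four are coplanar.

Yes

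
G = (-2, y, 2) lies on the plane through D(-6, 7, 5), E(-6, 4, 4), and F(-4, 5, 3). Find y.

6

A normal to the plane is n = DE × DF = (4, -2, 6).
G lies in the plane iff n · DG = 0.
This gives (-2)y + (12) = 0, so y = 6.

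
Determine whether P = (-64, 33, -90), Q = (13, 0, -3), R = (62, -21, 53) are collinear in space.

No

PQ = (77, -33, 87), PR = (126, -54, 143).
PQ × PR = (-21, -49, 0).
The cross product is nonzero, so the points do not lie on one line.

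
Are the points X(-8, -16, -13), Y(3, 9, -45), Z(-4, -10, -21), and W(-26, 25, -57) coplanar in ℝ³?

With X as base: XY = (11, 25, -32), XZ = (4, 6, -8), XW = (-18, 41, -44).
XZ × XW = (64, 320, 272).
XY · (XZ × XW) = 0.
The scalar triple product vanishes, so the four points are coplanar.

Yes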